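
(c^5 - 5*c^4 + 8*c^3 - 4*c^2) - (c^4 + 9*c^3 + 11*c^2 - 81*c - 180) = c^5 - 6*c^4 - c^3 - 15*c^2 + 81*c + 180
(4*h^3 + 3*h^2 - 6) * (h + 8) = 4*h^4 + 35*h^3 + 24*h^2 - 6*h - 48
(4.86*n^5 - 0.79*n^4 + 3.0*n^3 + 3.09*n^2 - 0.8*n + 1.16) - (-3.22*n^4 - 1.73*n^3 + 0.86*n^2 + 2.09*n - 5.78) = 4.86*n^5 + 2.43*n^4 + 4.73*n^3 + 2.23*n^2 - 2.89*n + 6.94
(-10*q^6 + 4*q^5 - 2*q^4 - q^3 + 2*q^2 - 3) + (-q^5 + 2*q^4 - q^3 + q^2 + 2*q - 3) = -10*q^6 + 3*q^5 - 2*q^3 + 3*q^2 + 2*q - 6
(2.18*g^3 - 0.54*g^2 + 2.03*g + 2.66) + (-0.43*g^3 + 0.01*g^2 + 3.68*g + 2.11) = 1.75*g^3 - 0.53*g^2 + 5.71*g + 4.77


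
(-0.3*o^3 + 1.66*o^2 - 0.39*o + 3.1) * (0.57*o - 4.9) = -0.171*o^4 + 2.4162*o^3 - 8.3563*o^2 + 3.678*o - 15.19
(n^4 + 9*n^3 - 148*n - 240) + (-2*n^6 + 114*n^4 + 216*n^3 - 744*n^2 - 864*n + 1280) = -2*n^6 + 115*n^4 + 225*n^3 - 744*n^2 - 1012*n + 1040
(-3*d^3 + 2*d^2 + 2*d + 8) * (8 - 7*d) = 21*d^4 - 38*d^3 + 2*d^2 - 40*d + 64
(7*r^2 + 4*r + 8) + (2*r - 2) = 7*r^2 + 6*r + 6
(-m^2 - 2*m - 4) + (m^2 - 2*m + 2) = -4*m - 2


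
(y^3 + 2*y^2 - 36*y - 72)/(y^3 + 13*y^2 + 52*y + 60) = (y - 6)/(y + 5)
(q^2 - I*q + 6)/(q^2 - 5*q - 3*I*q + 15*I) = (q + 2*I)/(q - 5)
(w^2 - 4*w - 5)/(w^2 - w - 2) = (w - 5)/(w - 2)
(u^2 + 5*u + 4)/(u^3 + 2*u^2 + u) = (u + 4)/(u*(u + 1))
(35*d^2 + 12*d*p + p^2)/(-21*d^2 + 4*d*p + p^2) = (5*d + p)/(-3*d + p)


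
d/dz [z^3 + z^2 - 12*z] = 3*z^2 + 2*z - 12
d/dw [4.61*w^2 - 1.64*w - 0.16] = 9.22*w - 1.64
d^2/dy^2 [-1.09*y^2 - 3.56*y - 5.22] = -2.18000000000000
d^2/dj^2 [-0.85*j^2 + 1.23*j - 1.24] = -1.70000000000000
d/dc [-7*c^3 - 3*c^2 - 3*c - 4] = -21*c^2 - 6*c - 3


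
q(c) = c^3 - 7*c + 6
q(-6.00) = -168.00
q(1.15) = -0.53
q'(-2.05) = 5.61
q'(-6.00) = 101.00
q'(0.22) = -6.85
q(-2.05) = 11.73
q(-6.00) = -168.00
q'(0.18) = -6.90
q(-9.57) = -803.48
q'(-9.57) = 267.75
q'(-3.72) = 34.52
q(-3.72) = -19.44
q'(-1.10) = -3.37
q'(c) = 3*c^2 - 7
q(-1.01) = 12.04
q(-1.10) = 12.37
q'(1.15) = -3.03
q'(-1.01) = -3.94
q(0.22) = 4.47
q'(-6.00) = 101.00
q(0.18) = 4.75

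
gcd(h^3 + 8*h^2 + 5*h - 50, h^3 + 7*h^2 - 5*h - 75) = h^2 + 10*h + 25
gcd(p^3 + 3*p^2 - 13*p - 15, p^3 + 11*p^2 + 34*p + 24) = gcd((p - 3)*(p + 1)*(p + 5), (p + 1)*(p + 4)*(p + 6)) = p + 1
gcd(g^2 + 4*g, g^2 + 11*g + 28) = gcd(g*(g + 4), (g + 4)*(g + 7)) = g + 4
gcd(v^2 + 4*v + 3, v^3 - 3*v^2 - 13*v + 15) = v + 3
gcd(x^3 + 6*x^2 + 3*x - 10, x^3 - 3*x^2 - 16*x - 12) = x + 2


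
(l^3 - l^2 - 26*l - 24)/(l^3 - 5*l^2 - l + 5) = (l^2 - 2*l - 24)/(l^2 - 6*l + 5)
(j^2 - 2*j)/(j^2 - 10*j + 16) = j/(j - 8)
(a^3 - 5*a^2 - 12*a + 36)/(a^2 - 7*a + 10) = (a^2 - 3*a - 18)/(a - 5)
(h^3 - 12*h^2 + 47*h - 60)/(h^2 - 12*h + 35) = (h^2 - 7*h + 12)/(h - 7)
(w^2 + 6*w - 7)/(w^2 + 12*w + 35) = (w - 1)/(w + 5)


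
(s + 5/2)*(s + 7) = s^2 + 19*s/2 + 35/2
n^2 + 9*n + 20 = (n + 4)*(n + 5)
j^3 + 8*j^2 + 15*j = j*(j + 3)*(j + 5)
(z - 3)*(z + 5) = z^2 + 2*z - 15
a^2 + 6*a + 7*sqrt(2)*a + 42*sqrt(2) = (a + 6)*(a + 7*sqrt(2))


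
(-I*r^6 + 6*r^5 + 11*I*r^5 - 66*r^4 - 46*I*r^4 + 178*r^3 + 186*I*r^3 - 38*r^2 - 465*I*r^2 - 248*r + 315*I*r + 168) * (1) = -I*r^6 + 6*r^5 + 11*I*r^5 - 66*r^4 - 46*I*r^4 + 178*r^3 + 186*I*r^3 - 38*r^2 - 465*I*r^2 - 248*r + 315*I*r + 168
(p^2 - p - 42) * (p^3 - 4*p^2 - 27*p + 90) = p^5 - 5*p^4 - 65*p^3 + 285*p^2 + 1044*p - 3780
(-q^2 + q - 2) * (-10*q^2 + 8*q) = 10*q^4 - 18*q^3 + 28*q^2 - 16*q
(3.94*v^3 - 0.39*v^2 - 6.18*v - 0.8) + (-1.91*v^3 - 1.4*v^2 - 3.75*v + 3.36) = 2.03*v^3 - 1.79*v^2 - 9.93*v + 2.56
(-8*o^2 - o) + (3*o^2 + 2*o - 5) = -5*o^2 + o - 5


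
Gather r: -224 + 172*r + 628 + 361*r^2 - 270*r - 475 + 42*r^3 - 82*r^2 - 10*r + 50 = 42*r^3 + 279*r^2 - 108*r - 21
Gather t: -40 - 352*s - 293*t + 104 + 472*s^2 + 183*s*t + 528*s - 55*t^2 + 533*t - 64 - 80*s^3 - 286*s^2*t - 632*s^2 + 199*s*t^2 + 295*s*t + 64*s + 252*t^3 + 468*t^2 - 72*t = -80*s^3 - 160*s^2 + 240*s + 252*t^3 + t^2*(199*s + 413) + t*(-286*s^2 + 478*s + 168)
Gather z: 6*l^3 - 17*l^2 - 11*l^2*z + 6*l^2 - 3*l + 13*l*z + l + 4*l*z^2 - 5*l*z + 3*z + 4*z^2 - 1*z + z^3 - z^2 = 6*l^3 - 11*l^2 - 2*l + z^3 + z^2*(4*l + 3) + z*(-11*l^2 + 8*l + 2)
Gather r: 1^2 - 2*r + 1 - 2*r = 2 - 4*r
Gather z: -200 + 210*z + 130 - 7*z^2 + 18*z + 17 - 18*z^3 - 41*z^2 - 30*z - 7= -18*z^3 - 48*z^2 + 198*z - 60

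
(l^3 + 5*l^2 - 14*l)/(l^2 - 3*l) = (l^2 + 5*l - 14)/(l - 3)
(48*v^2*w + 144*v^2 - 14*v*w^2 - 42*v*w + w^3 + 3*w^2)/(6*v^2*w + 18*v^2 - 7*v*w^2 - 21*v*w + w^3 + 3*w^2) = (8*v - w)/(v - w)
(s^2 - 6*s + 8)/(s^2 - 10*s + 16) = (s - 4)/(s - 8)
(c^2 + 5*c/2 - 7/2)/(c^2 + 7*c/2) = (c - 1)/c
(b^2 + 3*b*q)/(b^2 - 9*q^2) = b/(b - 3*q)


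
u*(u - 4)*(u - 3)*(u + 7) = u^4 - 37*u^2 + 84*u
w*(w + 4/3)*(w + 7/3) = w^3 + 11*w^2/3 + 28*w/9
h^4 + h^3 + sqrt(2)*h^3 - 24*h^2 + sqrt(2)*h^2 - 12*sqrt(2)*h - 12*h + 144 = (h - 3)*(h + 4)*(h - 2*sqrt(2))*(h + 3*sqrt(2))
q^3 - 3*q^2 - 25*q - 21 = (q - 7)*(q + 1)*(q + 3)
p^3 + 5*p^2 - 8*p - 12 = (p - 2)*(p + 1)*(p + 6)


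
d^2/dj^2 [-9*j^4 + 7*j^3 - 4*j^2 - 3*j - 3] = -108*j^2 + 42*j - 8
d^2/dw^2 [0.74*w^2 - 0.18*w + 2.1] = 1.48000000000000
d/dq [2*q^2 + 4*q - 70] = 4*q + 4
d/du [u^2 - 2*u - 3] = 2*u - 2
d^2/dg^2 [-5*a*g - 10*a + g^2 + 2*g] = 2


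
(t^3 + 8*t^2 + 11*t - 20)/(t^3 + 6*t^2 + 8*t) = (t^2 + 4*t - 5)/(t*(t + 2))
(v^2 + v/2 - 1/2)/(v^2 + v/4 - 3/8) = 4*(v + 1)/(4*v + 3)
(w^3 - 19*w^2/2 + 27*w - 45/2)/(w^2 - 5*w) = w - 9/2 + 9/(2*w)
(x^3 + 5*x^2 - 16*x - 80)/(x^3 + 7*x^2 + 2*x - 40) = (x - 4)/(x - 2)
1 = 1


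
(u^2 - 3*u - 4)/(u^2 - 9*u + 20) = (u + 1)/(u - 5)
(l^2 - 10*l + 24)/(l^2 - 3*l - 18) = (l - 4)/(l + 3)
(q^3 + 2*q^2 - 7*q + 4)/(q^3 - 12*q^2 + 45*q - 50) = (q^3 + 2*q^2 - 7*q + 4)/(q^3 - 12*q^2 + 45*q - 50)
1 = 1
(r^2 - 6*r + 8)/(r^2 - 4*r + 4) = (r - 4)/(r - 2)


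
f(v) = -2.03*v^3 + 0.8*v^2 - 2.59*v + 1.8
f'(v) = -6.09*v^2 + 1.6*v - 2.59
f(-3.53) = 110.20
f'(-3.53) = -84.12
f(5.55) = -334.97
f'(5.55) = -181.30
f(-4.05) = 160.26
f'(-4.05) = -108.96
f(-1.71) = 18.72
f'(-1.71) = -23.13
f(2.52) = -32.13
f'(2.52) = -37.23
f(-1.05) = 7.75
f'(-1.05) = -10.98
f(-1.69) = 18.26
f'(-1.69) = -22.69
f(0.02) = 1.75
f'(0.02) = -2.56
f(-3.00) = 71.58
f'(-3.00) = -62.20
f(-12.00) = 3655.92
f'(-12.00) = -898.75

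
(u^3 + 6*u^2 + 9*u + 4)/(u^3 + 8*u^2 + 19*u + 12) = (u + 1)/(u + 3)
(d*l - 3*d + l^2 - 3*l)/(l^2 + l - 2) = (d*l - 3*d + l^2 - 3*l)/(l^2 + l - 2)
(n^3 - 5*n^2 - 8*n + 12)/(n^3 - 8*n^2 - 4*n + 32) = (n^2 - 7*n + 6)/(n^2 - 10*n + 16)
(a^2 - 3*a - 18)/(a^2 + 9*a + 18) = (a - 6)/(a + 6)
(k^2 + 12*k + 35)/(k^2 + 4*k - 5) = (k + 7)/(k - 1)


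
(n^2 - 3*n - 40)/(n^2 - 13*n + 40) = (n + 5)/(n - 5)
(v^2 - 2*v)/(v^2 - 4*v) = (v - 2)/(v - 4)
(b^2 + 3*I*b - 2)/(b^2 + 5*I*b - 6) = (b + I)/(b + 3*I)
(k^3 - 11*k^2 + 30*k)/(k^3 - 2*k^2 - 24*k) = (k - 5)/(k + 4)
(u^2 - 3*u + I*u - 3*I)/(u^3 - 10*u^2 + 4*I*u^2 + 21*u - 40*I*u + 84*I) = (u + I)/(u^2 + u*(-7 + 4*I) - 28*I)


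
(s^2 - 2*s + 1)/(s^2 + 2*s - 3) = (s - 1)/(s + 3)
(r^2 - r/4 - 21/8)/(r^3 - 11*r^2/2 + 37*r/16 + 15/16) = 2*(8*r^2 - 2*r - 21)/(16*r^3 - 88*r^2 + 37*r + 15)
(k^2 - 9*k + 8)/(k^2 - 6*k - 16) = (k - 1)/(k + 2)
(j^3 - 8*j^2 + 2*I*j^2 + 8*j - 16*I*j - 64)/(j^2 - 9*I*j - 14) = (j^2 + 4*j*(-2 + I) - 32*I)/(j - 7*I)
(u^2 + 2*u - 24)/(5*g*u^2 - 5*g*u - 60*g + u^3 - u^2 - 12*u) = (u + 6)/(5*g*u + 15*g + u^2 + 3*u)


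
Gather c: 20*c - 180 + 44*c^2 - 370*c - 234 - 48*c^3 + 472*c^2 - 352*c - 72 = -48*c^3 + 516*c^2 - 702*c - 486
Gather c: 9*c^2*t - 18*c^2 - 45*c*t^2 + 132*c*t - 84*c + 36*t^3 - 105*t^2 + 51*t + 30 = c^2*(9*t - 18) + c*(-45*t^2 + 132*t - 84) + 36*t^3 - 105*t^2 + 51*t + 30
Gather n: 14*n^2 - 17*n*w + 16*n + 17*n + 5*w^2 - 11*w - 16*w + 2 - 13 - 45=14*n^2 + n*(33 - 17*w) + 5*w^2 - 27*w - 56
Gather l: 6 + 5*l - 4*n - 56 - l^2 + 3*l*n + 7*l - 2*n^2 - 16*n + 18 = -l^2 + l*(3*n + 12) - 2*n^2 - 20*n - 32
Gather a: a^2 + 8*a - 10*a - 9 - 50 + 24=a^2 - 2*a - 35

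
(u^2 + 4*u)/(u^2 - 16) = u/(u - 4)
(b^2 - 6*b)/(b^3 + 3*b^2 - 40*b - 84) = b/(b^2 + 9*b + 14)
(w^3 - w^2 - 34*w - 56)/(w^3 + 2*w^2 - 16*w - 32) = (w - 7)/(w - 4)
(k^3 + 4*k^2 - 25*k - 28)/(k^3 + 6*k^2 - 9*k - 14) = (k - 4)/(k - 2)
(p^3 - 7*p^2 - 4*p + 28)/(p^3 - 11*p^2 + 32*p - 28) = (p + 2)/(p - 2)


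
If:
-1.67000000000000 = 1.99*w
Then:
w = -0.84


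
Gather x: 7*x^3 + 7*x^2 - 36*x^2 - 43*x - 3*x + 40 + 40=7*x^3 - 29*x^2 - 46*x + 80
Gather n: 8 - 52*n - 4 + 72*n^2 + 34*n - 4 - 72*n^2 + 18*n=0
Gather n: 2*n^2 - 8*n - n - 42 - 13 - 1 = 2*n^2 - 9*n - 56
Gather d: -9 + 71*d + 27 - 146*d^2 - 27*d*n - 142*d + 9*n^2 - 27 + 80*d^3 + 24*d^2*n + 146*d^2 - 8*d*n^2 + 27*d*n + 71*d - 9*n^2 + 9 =80*d^3 + 24*d^2*n - 8*d*n^2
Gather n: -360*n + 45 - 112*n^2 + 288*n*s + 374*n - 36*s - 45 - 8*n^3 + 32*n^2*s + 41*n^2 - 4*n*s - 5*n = -8*n^3 + n^2*(32*s - 71) + n*(284*s + 9) - 36*s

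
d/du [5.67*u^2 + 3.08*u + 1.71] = 11.34*u + 3.08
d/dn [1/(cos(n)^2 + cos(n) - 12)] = (2*cos(n) + 1)*sin(n)/(cos(n)^2 + cos(n) - 12)^2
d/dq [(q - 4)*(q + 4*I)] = 2*q - 4 + 4*I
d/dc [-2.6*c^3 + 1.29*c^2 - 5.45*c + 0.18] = -7.8*c^2 + 2.58*c - 5.45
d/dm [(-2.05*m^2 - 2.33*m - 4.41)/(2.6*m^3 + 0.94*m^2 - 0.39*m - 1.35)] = (5.33*m^4 + 12.116*m^3 + 37.3877*m^2 + 13.8258*m + 1.4256)/(6.76*m^6 + 4.888*m^5 - 1.1444*m^4 - 7.7532*m^3 - 2.3859*m^2 + 1.053*m + 1.8225)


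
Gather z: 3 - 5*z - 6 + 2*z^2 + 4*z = 2*z^2 - z - 3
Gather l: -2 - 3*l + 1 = -3*l - 1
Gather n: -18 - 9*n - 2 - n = -10*n - 20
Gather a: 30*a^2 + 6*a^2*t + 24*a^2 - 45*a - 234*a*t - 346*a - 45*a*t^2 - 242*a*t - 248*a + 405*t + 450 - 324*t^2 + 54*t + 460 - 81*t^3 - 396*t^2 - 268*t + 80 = a^2*(6*t + 54) + a*(-45*t^2 - 476*t - 639) - 81*t^3 - 720*t^2 + 191*t + 990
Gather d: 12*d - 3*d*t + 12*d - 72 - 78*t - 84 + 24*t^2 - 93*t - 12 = d*(24 - 3*t) + 24*t^2 - 171*t - 168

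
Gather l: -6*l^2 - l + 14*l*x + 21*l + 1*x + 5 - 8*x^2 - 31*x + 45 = -6*l^2 + l*(14*x + 20) - 8*x^2 - 30*x + 50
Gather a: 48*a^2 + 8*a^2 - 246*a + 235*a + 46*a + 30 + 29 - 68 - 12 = 56*a^2 + 35*a - 21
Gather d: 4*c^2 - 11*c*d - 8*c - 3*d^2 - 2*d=4*c^2 - 8*c - 3*d^2 + d*(-11*c - 2)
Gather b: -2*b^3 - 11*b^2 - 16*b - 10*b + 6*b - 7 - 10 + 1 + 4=-2*b^3 - 11*b^2 - 20*b - 12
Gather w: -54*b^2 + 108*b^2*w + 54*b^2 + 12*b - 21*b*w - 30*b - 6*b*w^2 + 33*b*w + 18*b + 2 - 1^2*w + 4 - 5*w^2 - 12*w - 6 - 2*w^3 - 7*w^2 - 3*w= -2*w^3 + w^2*(-6*b - 12) + w*(108*b^2 + 12*b - 16)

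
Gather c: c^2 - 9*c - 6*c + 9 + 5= c^2 - 15*c + 14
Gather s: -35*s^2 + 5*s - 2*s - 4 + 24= -35*s^2 + 3*s + 20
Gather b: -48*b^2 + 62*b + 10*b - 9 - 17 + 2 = -48*b^2 + 72*b - 24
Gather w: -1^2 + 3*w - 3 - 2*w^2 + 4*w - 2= -2*w^2 + 7*w - 6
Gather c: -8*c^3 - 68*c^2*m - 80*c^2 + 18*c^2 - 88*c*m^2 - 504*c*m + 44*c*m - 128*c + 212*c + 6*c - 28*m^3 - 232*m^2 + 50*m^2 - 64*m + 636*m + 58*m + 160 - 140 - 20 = -8*c^3 + c^2*(-68*m - 62) + c*(-88*m^2 - 460*m + 90) - 28*m^3 - 182*m^2 + 630*m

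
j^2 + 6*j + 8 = (j + 2)*(j + 4)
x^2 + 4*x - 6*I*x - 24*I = (x + 4)*(x - 6*I)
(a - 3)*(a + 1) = a^2 - 2*a - 3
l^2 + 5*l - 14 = (l - 2)*(l + 7)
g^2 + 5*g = g*(g + 5)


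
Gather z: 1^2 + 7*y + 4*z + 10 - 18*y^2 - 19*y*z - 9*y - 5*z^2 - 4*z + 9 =-18*y^2 - 19*y*z - 2*y - 5*z^2 + 20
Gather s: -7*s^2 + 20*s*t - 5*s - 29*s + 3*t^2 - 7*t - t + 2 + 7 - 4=-7*s^2 + s*(20*t - 34) + 3*t^2 - 8*t + 5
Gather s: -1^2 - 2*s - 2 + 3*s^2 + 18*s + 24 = 3*s^2 + 16*s + 21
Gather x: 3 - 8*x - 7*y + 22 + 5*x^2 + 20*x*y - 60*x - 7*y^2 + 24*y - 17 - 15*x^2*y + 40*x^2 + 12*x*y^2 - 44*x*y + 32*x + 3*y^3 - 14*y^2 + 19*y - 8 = x^2*(45 - 15*y) + x*(12*y^2 - 24*y - 36) + 3*y^3 - 21*y^2 + 36*y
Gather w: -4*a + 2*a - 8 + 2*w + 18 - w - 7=-2*a + w + 3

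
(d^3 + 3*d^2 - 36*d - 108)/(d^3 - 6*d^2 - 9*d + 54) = (d + 6)/(d - 3)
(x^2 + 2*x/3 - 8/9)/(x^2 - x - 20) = (-x^2 - 2*x/3 + 8/9)/(-x^2 + x + 20)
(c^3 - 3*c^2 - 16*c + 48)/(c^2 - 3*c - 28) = (c^2 - 7*c + 12)/(c - 7)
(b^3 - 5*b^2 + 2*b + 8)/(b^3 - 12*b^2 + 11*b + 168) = (b^3 - 5*b^2 + 2*b + 8)/(b^3 - 12*b^2 + 11*b + 168)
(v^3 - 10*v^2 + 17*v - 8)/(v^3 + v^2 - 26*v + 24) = (v^2 - 9*v + 8)/(v^2 + 2*v - 24)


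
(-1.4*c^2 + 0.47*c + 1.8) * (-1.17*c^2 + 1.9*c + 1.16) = 1.638*c^4 - 3.2099*c^3 - 2.837*c^2 + 3.9652*c + 2.088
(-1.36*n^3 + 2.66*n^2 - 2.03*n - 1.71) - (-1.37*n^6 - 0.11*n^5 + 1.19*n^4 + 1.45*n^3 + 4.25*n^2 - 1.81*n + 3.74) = 1.37*n^6 + 0.11*n^5 - 1.19*n^4 - 2.81*n^3 - 1.59*n^2 - 0.22*n - 5.45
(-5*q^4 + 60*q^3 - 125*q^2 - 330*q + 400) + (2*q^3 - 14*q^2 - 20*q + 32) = -5*q^4 + 62*q^3 - 139*q^2 - 350*q + 432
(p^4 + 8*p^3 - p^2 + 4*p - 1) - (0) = p^4 + 8*p^3 - p^2 + 4*p - 1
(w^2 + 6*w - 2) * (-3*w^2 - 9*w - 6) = -3*w^4 - 27*w^3 - 54*w^2 - 18*w + 12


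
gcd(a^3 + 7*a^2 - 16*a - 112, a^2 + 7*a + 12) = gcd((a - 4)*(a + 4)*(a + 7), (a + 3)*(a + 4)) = a + 4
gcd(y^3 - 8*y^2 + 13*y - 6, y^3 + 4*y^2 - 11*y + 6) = y^2 - 2*y + 1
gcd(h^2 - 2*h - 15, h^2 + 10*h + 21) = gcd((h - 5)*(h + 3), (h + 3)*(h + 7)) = h + 3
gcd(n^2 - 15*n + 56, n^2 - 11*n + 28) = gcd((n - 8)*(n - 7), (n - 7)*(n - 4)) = n - 7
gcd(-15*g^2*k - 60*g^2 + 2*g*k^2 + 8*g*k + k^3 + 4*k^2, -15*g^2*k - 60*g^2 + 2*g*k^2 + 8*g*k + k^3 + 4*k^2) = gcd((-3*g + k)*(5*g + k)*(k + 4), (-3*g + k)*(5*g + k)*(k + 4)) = 15*g^2*k + 60*g^2 - 2*g*k^2 - 8*g*k - k^3 - 4*k^2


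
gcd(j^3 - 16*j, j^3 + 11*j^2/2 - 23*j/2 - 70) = j + 4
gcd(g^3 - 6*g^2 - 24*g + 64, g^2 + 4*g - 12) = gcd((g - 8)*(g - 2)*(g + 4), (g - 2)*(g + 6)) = g - 2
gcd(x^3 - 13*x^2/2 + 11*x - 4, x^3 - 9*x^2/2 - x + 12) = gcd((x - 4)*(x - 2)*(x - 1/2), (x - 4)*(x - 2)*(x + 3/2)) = x^2 - 6*x + 8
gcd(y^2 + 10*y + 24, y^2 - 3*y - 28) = y + 4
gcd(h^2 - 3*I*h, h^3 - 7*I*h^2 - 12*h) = h^2 - 3*I*h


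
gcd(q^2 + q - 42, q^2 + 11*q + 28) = q + 7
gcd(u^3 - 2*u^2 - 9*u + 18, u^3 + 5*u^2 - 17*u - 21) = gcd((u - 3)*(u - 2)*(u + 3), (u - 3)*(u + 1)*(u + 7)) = u - 3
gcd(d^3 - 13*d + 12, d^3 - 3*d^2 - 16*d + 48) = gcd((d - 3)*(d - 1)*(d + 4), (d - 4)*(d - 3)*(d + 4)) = d^2 + d - 12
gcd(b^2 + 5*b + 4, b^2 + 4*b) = b + 4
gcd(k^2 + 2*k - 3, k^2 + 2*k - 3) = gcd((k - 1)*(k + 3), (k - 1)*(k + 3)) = k^2 + 2*k - 3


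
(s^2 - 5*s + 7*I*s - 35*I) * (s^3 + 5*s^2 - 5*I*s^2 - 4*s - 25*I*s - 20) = s^5 + 2*I*s^4 + 6*s^3 - 78*I*s^2 - 775*s + 700*I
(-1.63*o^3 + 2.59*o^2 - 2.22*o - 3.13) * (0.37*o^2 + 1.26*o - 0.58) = -0.6031*o^5 - 1.0955*o^4 + 3.3874*o^3 - 5.4575*o^2 - 2.6562*o + 1.8154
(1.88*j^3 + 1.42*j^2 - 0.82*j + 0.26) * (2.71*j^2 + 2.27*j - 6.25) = 5.0948*j^5 + 8.1158*j^4 - 10.7488*j^3 - 10.0318*j^2 + 5.7152*j - 1.625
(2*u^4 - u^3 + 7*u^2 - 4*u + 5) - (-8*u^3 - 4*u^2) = 2*u^4 + 7*u^3 + 11*u^2 - 4*u + 5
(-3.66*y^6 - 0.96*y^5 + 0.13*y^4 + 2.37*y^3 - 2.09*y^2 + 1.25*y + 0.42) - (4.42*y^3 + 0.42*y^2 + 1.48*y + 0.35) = -3.66*y^6 - 0.96*y^5 + 0.13*y^4 - 2.05*y^3 - 2.51*y^2 - 0.23*y + 0.07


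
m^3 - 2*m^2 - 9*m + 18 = (m - 3)*(m - 2)*(m + 3)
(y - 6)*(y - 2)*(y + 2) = y^3 - 6*y^2 - 4*y + 24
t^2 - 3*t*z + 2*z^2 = (t - 2*z)*(t - z)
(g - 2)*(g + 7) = g^2 + 5*g - 14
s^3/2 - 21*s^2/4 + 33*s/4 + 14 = (s/2 + 1/2)*(s - 8)*(s - 7/2)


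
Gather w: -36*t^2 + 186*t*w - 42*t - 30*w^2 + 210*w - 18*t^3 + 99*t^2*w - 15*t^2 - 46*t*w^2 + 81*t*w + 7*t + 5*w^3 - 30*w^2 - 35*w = -18*t^3 - 51*t^2 - 35*t + 5*w^3 + w^2*(-46*t - 60) + w*(99*t^2 + 267*t + 175)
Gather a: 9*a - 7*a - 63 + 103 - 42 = 2*a - 2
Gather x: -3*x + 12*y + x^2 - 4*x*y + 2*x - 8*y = x^2 + x*(-4*y - 1) + 4*y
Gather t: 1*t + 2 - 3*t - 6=-2*t - 4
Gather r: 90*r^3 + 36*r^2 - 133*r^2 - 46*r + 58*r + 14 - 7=90*r^3 - 97*r^2 + 12*r + 7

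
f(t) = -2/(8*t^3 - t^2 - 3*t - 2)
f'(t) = -2*(-24*t^2 + 2*t + 3)/(8*t^3 - t^2 - 3*t - 2)^2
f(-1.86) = 0.04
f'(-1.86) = 0.06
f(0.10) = 0.87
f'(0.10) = -1.12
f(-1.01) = 0.24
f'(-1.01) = 0.69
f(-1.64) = 0.06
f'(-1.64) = 0.11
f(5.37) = -0.00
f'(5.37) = 0.00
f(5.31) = -0.00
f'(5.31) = 0.00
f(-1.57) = 0.07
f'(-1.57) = 0.13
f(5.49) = -0.00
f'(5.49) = 0.00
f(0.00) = 1.00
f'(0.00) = -1.50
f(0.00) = 1.00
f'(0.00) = -1.50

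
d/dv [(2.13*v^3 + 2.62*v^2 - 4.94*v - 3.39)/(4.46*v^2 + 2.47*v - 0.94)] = (9.4998*v^4 + 10.5222*v^3 + 22.4972*v^2 + 25.3132*v + 13.0169)/(19.8916*v^4 + 22.0324*v^3 - 2.2839*v^2 - 4.6436*v + 0.8836)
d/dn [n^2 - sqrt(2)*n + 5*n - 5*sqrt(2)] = 2*n - sqrt(2) + 5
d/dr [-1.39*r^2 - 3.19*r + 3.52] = -2.78*r - 3.19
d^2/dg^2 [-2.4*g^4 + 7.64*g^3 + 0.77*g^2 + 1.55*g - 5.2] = -28.8*g^2 + 45.84*g + 1.54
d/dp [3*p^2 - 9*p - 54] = 6*p - 9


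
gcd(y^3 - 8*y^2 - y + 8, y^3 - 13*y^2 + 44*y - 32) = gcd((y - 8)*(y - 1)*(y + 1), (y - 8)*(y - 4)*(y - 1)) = y^2 - 9*y + 8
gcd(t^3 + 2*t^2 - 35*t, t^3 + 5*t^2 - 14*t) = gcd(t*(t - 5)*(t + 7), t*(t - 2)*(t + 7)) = t^2 + 7*t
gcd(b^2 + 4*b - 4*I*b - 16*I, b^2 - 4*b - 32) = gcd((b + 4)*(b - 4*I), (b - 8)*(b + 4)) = b + 4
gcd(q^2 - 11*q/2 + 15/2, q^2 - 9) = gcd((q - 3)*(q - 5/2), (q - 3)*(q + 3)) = q - 3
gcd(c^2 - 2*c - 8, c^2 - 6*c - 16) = c + 2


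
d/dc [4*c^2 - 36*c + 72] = 8*c - 36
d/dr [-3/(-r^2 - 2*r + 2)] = 6*(-r - 1)/(r^2 + 2*r - 2)^2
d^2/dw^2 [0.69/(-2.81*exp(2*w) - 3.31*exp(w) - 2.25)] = (-0.69*(5.62*exp(w) + 3.31)*(11.24*exp(w) + 6.62)*exp(w) + (7.7556*exp(w) + 2.2839)*(2.81*exp(2*w) + 3.31*exp(w) + 2.25))*exp(w)/(2.81*exp(2*w) + 3.31*exp(w) + 2.25)^3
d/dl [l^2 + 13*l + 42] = 2*l + 13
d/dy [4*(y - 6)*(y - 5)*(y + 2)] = 12*y^2 - 72*y + 32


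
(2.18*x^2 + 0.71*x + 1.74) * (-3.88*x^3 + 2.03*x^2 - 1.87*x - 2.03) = -8.4584*x^5 + 1.6706*x^4 - 9.3865*x^3 - 2.2209*x^2 - 4.6951*x - 3.5322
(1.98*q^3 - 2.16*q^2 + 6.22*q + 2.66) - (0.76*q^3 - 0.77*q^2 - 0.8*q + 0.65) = 1.22*q^3 - 1.39*q^2 + 7.02*q + 2.01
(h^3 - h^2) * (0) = 0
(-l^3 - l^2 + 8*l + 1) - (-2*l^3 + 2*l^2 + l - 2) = l^3 - 3*l^2 + 7*l + 3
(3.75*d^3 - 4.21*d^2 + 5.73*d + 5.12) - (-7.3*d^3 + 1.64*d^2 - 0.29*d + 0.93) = 11.05*d^3 - 5.85*d^2 + 6.02*d + 4.19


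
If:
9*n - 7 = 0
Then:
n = 7/9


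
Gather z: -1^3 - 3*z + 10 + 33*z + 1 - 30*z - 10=0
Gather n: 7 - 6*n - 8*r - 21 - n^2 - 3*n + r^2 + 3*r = -n^2 - 9*n + r^2 - 5*r - 14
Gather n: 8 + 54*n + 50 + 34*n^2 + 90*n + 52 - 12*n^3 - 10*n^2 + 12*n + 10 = -12*n^3 + 24*n^2 + 156*n + 120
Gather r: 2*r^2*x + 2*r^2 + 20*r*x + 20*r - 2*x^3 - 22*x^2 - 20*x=r^2*(2*x + 2) + r*(20*x + 20) - 2*x^3 - 22*x^2 - 20*x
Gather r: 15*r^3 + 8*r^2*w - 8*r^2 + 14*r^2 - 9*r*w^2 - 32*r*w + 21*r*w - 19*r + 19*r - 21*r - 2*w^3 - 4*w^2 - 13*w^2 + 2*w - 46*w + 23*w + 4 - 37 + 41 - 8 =15*r^3 + r^2*(8*w + 6) + r*(-9*w^2 - 11*w - 21) - 2*w^3 - 17*w^2 - 21*w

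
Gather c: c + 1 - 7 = c - 6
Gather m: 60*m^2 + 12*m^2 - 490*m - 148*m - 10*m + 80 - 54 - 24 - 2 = 72*m^2 - 648*m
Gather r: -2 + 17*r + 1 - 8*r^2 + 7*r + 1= -8*r^2 + 24*r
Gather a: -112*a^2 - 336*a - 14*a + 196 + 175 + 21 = -112*a^2 - 350*a + 392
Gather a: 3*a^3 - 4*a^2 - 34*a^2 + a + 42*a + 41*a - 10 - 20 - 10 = 3*a^3 - 38*a^2 + 84*a - 40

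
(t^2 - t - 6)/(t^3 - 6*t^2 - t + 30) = 1/(t - 5)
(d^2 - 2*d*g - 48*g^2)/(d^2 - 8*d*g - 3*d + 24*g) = (d + 6*g)/(d - 3)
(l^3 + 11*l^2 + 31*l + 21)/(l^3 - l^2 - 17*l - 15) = (l + 7)/(l - 5)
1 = 1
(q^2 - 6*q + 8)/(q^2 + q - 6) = (q - 4)/(q + 3)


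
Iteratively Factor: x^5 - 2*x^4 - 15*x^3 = (x)*(x^4 - 2*x^3 - 15*x^2) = x^2*(x^3 - 2*x^2 - 15*x) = x^2*(x - 5)*(x^2 + 3*x) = x^3*(x - 5)*(x + 3)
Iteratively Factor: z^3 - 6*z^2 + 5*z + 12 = (z + 1)*(z^2 - 7*z + 12) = (z - 4)*(z + 1)*(z - 3)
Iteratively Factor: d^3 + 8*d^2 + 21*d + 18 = (d + 2)*(d^2 + 6*d + 9) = (d + 2)*(d + 3)*(d + 3)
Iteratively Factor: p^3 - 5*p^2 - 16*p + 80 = (p + 4)*(p^2 - 9*p + 20) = (p - 5)*(p + 4)*(p - 4)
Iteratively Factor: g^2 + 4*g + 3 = (g + 3)*(g + 1)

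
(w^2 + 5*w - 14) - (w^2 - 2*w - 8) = 7*w - 6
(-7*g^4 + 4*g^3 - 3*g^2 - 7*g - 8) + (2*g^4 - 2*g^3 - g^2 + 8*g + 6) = -5*g^4 + 2*g^3 - 4*g^2 + g - 2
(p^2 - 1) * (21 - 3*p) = -3*p^3 + 21*p^2 + 3*p - 21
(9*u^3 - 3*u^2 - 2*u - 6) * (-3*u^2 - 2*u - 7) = -27*u^5 - 9*u^4 - 51*u^3 + 43*u^2 + 26*u + 42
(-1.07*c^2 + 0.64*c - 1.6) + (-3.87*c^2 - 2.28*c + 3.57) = -4.94*c^2 - 1.64*c + 1.97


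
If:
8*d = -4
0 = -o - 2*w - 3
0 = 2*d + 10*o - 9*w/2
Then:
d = -1/2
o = -23/49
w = -62/49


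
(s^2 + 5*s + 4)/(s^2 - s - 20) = (s + 1)/(s - 5)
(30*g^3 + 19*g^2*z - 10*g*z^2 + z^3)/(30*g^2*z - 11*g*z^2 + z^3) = (g + z)/z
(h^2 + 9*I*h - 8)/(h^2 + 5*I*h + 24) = (h + I)/(h - 3*I)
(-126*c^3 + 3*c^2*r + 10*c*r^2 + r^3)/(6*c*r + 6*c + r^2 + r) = (-21*c^2 + 4*c*r + r^2)/(r + 1)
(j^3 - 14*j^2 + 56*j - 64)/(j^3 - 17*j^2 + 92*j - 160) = (j - 2)/(j - 5)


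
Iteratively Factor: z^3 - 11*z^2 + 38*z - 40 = (z - 5)*(z^2 - 6*z + 8) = (z - 5)*(z - 2)*(z - 4)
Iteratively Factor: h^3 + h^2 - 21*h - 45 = (h + 3)*(h^2 - 2*h - 15) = (h - 5)*(h + 3)*(h + 3)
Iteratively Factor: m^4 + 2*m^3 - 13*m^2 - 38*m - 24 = (m + 1)*(m^3 + m^2 - 14*m - 24) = (m + 1)*(m + 2)*(m^2 - m - 12) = (m + 1)*(m + 2)*(m + 3)*(m - 4)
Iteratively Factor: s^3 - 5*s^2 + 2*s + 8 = (s - 4)*(s^2 - s - 2) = (s - 4)*(s - 2)*(s + 1)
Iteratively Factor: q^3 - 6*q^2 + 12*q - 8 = (q - 2)*(q^2 - 4*q + 4) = (q - 2)^2*(q - 2)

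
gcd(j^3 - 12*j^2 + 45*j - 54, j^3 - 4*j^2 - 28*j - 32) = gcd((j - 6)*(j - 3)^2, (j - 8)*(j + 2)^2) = 1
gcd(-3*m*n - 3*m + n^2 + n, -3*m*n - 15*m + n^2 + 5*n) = 3*m - n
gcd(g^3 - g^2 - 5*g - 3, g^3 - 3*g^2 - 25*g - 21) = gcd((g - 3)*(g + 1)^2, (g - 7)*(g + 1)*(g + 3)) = g + 1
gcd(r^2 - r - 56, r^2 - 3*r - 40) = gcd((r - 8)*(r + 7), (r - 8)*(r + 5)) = r - 8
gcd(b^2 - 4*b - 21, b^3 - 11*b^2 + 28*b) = b - 7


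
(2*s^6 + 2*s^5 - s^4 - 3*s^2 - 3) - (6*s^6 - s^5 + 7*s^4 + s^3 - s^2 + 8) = -4*s^6 + 3*s^5 - 8*s^4 - s^3 - 2*s^2 - 11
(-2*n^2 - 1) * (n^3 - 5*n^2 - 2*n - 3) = -2*n^5 + 10*n^4 + 3*n^3 + 11*n^2 + 2*n + 3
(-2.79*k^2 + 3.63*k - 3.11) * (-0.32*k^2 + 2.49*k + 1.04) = 0.8928*k^4 - 8.1087*k^3 + 7.1323*k^2 - 3.9687*k - 3.2344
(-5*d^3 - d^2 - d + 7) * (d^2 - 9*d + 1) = -5*d^5 + 44*d^4 + 3*d^3 + 15*d^2 - 64*d + 7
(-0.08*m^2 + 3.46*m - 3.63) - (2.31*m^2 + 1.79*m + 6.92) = -2.39*m^2 + 1.67*m - 10.55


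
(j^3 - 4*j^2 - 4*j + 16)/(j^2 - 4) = j - 4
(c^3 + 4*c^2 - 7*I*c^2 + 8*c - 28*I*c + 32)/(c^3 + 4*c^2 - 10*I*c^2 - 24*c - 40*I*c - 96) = (c^2 - 7*I*c + 8)/(c^2 - 10*I*c - 24)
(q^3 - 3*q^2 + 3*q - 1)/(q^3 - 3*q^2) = (q^3 - 3*q^2 + 3*q - 1)/(q^2*(q - 3))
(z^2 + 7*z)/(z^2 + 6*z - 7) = z/(z - 1)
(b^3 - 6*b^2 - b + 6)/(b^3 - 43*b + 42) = (b + 1)/(b + 7)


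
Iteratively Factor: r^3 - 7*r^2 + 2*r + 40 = (r + 2)*(r^2 - 9*r + 20) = (r - 4)*(r + 2)*(r - 5)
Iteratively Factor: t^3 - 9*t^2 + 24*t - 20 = (t - 2)*(t^2 - 7*t + 10) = (t - 2)^2*(t - 5)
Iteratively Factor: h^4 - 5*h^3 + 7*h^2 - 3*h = (h - 3)*(h^3 - 2*h^2 + h) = (h - 3)*(h - 1)*(h^2 - h) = (h - 3)*(h - 1)^2*(h)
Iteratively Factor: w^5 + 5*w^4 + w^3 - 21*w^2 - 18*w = (w - 2)*(w^4 + 7*w^3 + 15*w^2 + 9*w) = w*(w - 2)*(w^3 + 7*w^2 + 15*w + 9) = w*(w - 2)*(w + 1)*(w^2 + 6*w + 9) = w*(w - 2)*(w + 1)*(w + 3)*(w + 3)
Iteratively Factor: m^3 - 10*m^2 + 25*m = (m - 5)*(m^2 - 5*m) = m*(m - 5)*(m - 5)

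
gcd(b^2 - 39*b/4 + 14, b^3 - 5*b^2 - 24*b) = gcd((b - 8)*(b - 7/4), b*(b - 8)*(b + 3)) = b - 8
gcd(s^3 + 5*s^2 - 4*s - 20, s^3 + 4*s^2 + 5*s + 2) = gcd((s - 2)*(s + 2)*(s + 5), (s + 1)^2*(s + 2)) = s + 2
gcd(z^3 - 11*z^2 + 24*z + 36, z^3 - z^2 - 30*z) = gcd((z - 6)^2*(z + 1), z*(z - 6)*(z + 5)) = z - 6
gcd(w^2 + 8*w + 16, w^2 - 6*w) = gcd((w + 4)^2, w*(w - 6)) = 1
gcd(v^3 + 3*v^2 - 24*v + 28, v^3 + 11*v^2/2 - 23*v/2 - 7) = v^2 + 5*v - 14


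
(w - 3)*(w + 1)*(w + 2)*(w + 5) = w^4 + 5*w^3 - 7*w^2 - 41*w - 30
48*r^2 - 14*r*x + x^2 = (-8*r + x)*(-6*r + x)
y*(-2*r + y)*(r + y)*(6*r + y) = -12*r^3*y - 8*r^2*y^2 + 5*r*y^3 + y^4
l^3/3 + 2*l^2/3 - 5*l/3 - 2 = (l/3 + 1)*(l - 2)*(l + 1)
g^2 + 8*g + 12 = (g + 2)*(g + 6)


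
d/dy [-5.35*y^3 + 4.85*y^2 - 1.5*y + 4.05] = -16.05*y^2 + 9.7*y - 1.5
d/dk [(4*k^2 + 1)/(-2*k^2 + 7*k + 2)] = (28*k^2 + 20*k - 7)/(4*k^4 - 28*k^3 + 41*k^2 + 28*k + 4)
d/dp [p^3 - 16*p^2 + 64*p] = 3*p^2 - 32*p + 64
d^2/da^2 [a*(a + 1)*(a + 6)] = 6*a + 14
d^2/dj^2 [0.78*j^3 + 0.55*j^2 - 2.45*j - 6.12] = 4.68*j + 1.1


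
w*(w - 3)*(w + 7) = w^3 + 4*w^2 - 21*w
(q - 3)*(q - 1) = q^2 - 4*q + 3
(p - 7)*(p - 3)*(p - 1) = p^3 - 11*p^2 + 31*p - 21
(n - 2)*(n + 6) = n^2 + 4*n - 12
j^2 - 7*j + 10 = (j - 5)*(j - 2)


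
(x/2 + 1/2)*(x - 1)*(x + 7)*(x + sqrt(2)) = x^4/2 + sqrt(2)*x^3/2 + 7*x^3/2 - x^2/2 + 7*sqrt(2)*x^2/2 - 7*x/2 - sqrt(2)*x/2 - 7*sqrt(2)/2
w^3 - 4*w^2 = w^2*(w - 4)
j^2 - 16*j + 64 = (j - 8)^2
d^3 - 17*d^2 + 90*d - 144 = (d - 8)*(d - 6)*(d - 3)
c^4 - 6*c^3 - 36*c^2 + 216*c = c*(c - 6)^2*(c + 6)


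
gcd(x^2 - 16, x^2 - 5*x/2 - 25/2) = 1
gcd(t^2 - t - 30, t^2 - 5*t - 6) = t - 6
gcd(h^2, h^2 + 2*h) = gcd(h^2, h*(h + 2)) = h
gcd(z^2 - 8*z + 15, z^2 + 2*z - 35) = z - 5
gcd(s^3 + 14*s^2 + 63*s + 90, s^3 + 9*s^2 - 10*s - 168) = s + 6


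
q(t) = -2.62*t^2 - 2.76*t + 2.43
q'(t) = -5.24*t - 2.76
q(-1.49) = 0.73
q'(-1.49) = 5.05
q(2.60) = -22.46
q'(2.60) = -16.38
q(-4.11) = -30.48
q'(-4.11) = 18.78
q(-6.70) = -96.69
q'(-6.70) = 32.35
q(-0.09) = 2.66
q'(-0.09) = -2.29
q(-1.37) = 1.29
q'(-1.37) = 4.42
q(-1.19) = 2.00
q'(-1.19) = 3.48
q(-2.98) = -12.61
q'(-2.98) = 12.86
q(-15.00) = -545.67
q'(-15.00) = 75.84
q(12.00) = -407.97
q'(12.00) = -65.64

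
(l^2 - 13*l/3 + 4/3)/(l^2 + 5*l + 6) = (3*l^2 - 13*l + 4)/(3*(l^2 + 5*l + 6))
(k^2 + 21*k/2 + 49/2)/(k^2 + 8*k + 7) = (k + 7/2)/(k + 1)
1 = 1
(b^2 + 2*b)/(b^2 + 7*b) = (b + 2)/(b + 7)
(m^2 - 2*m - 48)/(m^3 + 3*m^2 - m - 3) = (m^2 - 2*m - 48)/(m^3 + 3*m^2 - m - 3)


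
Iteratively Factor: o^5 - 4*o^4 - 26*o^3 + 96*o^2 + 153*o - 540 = (o - 3)*(o^4 - o^3 - 29*o^2 + 9*o + 180) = (o - 3)^2*(o^3 + 2*o^2 - 23*o - 60) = (o - 3)^2*(o + 3)*(o^2 - o - 20) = (o - 5)*(o - 3)^2*(o + 3)*(o + 4)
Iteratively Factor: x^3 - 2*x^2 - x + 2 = (x - 1)*(x^2 - x - 2) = (x - 1)*(x + 1)*(x - 2)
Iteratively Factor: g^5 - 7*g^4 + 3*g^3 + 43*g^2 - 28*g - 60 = (g + 2)*(g^4 - 9*g^3 + 21*g^2 + g - 30) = (g - 2)*(g + 2)*(g^3 - 7*g^2 + 7*g + 15) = (g - 2)*(g + 1)*(g + 2)*(g^2 - 8*g + 15) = (g - 5)*(g - 2)*(g + 1)*(g + 2)*(g - 3)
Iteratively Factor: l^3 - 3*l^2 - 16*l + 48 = (l + 4)*(l^2 - 7*l + 12) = (l - 3)*(l + 4)*(l - 4)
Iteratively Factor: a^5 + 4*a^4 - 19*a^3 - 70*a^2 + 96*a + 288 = (a + 4)*(a^4 - 19*a^2 + 6*a + 72) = (a - 3)*(a + 4)*(a^3 + 3*a^2 - 10*a - 24) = (a - 3)^2*(a + 4)*(a^2 + 6*a + 8) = (a - 3)^2*(a + 2)*(a + 4)*(a + 4)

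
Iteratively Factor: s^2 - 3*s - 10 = (s + 2)*(s - 5)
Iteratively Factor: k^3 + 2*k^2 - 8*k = (k - 2)*(k^2 + 4*k) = k*(k - 2)*(k + 4)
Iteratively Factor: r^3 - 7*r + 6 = (r - 2)*(r^2 + 2*r - 3) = (r - 2)*(r + 3)*(r - 1)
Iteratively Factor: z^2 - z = (z)*(z - 1)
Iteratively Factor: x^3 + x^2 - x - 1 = (x + 1)*(x^2 - 1) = (x - 1)*(x + 1)*(x + 1)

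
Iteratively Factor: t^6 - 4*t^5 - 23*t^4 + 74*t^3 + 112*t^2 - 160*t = (t + 2)*(t^5 - 6*t^4 - 11*t^3 + 96*t^2 - 80*t) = (t + 2)*(t + 4)*(t^4 - 10*t^3 + 29*t^2 - 20*t) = (t - 5)*(t + 2)*(t + 4)*(t^3 - 5*t^2 + 4*t) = t*(t - 5)*(t + 2)*(t + 4)*(t^2 - 5*t + 4) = t*(t - 5)*(t - 4)*(t + 2)*(t + 4)*(t - 1)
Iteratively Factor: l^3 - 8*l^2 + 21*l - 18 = (l - 2)*(l^2 - 6*l + 9) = (l - 3)*(l - 2)*(l - 3)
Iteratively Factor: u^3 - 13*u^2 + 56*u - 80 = (u - 4)*(u^2 - 9*u + 20) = (u - 4)^2*(u - 5)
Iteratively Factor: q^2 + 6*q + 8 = (q + 4)*(q + 2)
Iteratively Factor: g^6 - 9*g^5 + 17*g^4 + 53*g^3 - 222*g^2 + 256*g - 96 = (g - 1)*(g^5 - 8*g^4 + 9*g^3 + 62*g^2 - 160*g + 96) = (g - 1)^2*(g^4 - 7*g^3 + 2*g^2 + 64*g - 96) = (g - 4)*(g - 1)^2*(g^3 - 3*g^2 - 10*g + 24) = (g - 4)*(g - 1)^2*(g + 3)*(g^2 - 6*g + 8) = (g - 4)*(g - 2)*(g - 1)^2*(g + 3)*(g - 4)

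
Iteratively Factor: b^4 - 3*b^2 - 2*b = (b)*(b^3 - 3*b - 2) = b*(b - 2)*(b^2 + 2*b + 1) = b*(b - 2)*(b + 1)*(b + 1)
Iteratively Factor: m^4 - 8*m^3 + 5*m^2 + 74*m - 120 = (m - 5)*(m^3 - 3*m^2 - 10*m + 24) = (m - 5)*(m - 4)*(m^2 + m - 6) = (m - 5)*(m - 4)*(m - 2)*(m + 3)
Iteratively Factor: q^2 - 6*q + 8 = (q - 4)*(q - 2)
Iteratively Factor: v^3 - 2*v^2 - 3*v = (v - 3)*(v^2 + v) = v*(v - 3)*(v + 1)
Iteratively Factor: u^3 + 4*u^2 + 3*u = (u + 3)*(u^2 + u) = (u + 1)*(u + 3)*(u)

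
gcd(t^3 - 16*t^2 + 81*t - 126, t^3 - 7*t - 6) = t - 3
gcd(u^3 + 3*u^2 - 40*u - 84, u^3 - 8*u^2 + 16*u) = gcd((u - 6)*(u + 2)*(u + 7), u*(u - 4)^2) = 1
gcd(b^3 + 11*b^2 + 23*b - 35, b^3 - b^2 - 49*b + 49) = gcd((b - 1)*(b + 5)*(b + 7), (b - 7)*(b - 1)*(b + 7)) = b^2 + 6*b - 7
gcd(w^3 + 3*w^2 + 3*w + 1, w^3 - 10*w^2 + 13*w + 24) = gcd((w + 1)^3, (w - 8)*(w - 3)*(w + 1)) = w + 1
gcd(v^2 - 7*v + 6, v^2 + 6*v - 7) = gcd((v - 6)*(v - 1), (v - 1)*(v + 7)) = v - 1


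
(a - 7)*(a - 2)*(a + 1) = a^3 - 8*a^2 + 5*a + 14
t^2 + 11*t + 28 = (t + 4)*(t + 7)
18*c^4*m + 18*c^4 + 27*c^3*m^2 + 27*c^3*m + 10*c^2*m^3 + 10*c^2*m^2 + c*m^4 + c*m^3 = (c + m)*(3*c + m)*(6*c + m)*(c*m + c)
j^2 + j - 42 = (j - 6)*(j + 7)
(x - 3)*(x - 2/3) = x^2 - 11*x/3 + 2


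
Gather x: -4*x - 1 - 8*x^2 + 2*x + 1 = -8*x^2 - 2*x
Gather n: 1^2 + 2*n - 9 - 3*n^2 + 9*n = -3*n^2 + 11*n - 8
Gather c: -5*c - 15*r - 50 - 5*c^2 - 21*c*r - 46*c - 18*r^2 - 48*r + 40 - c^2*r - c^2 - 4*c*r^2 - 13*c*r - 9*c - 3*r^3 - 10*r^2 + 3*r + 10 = c^2*(-r - 6) + c*(-4*r^2 - 34*r - 60) - 3*r^3 - 28*r^2 - 60*r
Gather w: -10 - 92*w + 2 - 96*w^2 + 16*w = -96*w^2 - 76*w - 8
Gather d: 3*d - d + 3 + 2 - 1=2*d + 4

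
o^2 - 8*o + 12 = (o - 6)*(o - 2)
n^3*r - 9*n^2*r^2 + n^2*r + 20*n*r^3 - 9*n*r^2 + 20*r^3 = (n - 5*r)*(n - 4*r)*(n*r + r)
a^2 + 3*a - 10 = (a - 2)*(a + 5)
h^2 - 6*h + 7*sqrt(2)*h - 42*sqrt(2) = (h - 6)*(h + 7*sqrt(2))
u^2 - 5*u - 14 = (u - 7)*(u + 2)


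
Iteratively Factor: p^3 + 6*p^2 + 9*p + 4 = (p + 4)*(p^2 + 2*p + 1) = (p + 1)*(p + 4)*(p + 1)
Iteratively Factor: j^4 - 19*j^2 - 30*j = (j - 5)*(j^3 + 5*j^2 + 6*j) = (j - 5)*(j + 3)*(j^2 + 2*j) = j*(j - 5)*(j + 3)*(j + 2)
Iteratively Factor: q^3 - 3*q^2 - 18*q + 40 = (q + 4)*(q^2 - 7*q + 10) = (q - 5)*(q + 4)*(q - 2)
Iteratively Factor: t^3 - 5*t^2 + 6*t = (t - 3)*(t^2 - 2*t) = t*(t - 3)*(t - 2)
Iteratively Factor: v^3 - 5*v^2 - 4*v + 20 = (v - 5)*(v^2 - 4) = (v - 5)*(v - 2)*(v + 2)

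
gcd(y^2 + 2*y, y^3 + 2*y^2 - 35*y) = y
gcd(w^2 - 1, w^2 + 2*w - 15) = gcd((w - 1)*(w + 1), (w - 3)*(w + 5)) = 1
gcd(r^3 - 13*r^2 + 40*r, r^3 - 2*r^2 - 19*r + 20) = r - 5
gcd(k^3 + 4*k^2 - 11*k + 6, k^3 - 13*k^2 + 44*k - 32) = k - 1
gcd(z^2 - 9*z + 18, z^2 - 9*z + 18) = z^2 - 9*z + 18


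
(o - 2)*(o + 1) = o^2 - o - 2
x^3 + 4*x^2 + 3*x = x*(x + 1)*(x + 3)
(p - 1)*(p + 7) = p^2 + 6*p - 7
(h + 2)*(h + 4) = h^2 + 6*h + 8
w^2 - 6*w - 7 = (w - 7)*(w + 1)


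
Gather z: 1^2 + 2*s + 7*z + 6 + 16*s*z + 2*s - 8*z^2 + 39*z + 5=4*s - 8*z^2 + z*(16*s + 46) + 12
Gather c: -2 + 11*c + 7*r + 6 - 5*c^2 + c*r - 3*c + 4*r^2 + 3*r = -5*c^2 + c*(r + 8) + 4*r^2 + 10*r + 4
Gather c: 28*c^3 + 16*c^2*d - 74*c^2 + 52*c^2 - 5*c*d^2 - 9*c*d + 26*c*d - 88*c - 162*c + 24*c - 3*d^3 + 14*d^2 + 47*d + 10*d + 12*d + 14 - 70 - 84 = 28*c^3 + c^2*(16*d - 22) + c*(-5*d^2 + 17*d - 226) - 3*d^3 + 14*d^2 + 69*d - 140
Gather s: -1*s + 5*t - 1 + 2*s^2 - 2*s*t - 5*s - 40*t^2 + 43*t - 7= 2*s^2 + s*(-2*t - 6) - 40*t^2 + 48*t - 8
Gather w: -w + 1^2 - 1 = -w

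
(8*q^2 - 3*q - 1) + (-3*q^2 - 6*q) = 5*q^2 - 9*q - 1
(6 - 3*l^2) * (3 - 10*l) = 30*l^3 - 9*l^2 - 60*l + 18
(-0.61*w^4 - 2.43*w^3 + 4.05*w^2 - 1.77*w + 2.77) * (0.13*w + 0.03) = -0.0793*w^5 - 0.3342*w^4 + 0.4536*w^3 - 0.1086*w^2 + 0.307*w + 0.0831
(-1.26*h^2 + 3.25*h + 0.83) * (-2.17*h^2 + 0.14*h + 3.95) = 2.7342*h^4 - 7.2289*h^3 - 6.3231*h^2 + 12.9537*h + 3.2785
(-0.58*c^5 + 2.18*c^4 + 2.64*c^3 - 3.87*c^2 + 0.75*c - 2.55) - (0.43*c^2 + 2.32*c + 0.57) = -0.58*c^5 + 2.18*c^4 + 2.64*c^3 - 4.3*c^2 - 1.57*c - 3.12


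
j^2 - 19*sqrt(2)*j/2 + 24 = (j - 8*sqrt(2))*(j - 3*sqrt(2)/2)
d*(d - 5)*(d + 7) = d^3 + 2*d^2 - 35*d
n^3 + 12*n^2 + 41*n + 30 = (n + 1)*(n + 5)*(n + 6)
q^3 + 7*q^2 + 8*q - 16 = (q - 1)*(q + 4)^2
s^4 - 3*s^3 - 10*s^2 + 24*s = s*(s - 4)*(s - 2)*(s + 3)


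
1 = 1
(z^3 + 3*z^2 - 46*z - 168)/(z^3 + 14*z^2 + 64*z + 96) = (z - 7)/(z + 4)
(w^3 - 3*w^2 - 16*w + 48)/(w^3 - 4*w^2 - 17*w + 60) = (w - 4)/(w - 5)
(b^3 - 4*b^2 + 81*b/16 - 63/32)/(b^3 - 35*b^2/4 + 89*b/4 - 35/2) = (8*b^2 - 18*b + 9)/(8*(b^2 - 7*b + 10))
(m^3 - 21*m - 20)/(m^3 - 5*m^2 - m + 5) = (m + 4)/(m - 1)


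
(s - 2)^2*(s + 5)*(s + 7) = s^4 + 8*s^3 - 9*s^2 - 92*s + 140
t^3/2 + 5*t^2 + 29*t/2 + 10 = (t/2 + 1/2)*(t + 4)*(t + 5)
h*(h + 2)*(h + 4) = h^3 + 6*h^2 + 8*h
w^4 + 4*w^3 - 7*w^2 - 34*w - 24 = (w - 3)*(w + 1)*(w + 2)*(w + 4)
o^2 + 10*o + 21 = (o + 3)*(o + 7)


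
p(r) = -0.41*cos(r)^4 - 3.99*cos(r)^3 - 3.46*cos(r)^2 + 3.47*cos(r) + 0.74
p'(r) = 1.64*sin(r)*cos(r)^3 + 11.97*sin(r)*cos(r)^2 + 6.92*sin(r)*cos(r) - 3.47*sin(r)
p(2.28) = -1.96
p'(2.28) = -2.54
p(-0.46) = -2.06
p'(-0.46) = -6.00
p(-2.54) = -2.43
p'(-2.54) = 1.11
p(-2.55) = -2.44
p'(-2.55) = 1.06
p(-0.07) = -3.61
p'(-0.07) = -1.19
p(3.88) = -2.23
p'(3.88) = 1.82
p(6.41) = -3.51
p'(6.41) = 2.12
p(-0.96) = 0.79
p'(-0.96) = -3.89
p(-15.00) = -2.28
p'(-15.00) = 1.65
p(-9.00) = -2.56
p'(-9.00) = 0.44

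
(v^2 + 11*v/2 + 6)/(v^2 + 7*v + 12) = (v + 3/2)/(v + 3)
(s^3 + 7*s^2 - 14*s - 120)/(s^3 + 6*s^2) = (s^2 + s - 20)/s^2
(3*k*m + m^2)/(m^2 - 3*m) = (3*k + m)/(m - 3)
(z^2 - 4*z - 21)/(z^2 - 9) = (z - 7)/(z - 3)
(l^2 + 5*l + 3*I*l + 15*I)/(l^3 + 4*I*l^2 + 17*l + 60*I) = (l + 5)/(l^2 + I*l + 20)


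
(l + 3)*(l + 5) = l^2 + 8*l + 15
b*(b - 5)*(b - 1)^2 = b^4 - 7*b^3 + 11*b^2 - 5*b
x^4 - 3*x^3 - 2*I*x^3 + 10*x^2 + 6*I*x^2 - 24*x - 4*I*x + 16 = (x - 2)*(x - 1)*(x - 4*I)*(x + 2*I)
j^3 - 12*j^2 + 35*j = j*(j - 7)*(j - 5)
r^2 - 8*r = r*(r - 8)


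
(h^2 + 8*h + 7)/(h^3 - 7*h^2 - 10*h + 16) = (h^2 + 8*h + 7)/(h^3 - 7*h^2 - 10*h + 16)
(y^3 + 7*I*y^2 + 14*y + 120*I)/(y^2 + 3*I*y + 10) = (y^2 + 2*I*y + 24)/(y - 2*I)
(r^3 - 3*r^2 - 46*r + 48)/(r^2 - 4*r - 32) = (r^2 + 5*r - 6)/(r + 4)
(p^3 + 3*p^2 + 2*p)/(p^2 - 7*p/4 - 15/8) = 8*p*(p^2 + 3*p + 2)/(8*p^2 - 14*p - 15)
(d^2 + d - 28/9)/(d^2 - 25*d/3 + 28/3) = (d + 7/3)/(d - 7)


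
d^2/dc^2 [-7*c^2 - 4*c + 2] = -14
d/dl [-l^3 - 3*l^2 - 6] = 3*l*(-l - 2)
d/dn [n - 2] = 1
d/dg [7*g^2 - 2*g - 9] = 14*g - 2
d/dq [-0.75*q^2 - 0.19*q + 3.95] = -1.5*q - 0.19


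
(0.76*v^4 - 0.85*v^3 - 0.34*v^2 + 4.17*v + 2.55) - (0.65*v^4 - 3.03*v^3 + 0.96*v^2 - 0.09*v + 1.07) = 0.11*v^4 + 2.18*v^3 - 1.3*v^2 + 4.26*v + 1.48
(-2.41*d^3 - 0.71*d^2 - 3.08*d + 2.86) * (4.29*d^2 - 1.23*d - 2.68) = -10.3389*d^5 - 0.0815999999999999*d^4 - 5.8811*d^3 + 17.9606*d^2 + 4.7366*d - 7.6648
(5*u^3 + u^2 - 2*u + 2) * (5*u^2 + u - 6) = 25*u^5 + 10*u^4 - 39*u^3 + 2*u^2 + 14*u - 12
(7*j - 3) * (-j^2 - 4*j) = -7*j^3 - 25*j^2 + 12*j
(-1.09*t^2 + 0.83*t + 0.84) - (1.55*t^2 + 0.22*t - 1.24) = -2.64*t^2 + 0.61*t + 2.08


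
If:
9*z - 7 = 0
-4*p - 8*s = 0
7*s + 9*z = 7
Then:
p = 0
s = 0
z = 7/9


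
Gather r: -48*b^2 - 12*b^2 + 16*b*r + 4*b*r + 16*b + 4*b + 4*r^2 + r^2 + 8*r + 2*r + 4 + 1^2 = -60*b^2 + 20*b + 5*r^2 + r*(20*b + 10) + 5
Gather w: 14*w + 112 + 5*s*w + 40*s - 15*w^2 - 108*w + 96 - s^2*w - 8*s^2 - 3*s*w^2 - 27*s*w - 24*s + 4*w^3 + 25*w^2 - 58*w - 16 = -8*s^2 + 16*s + 4*w^3 + w^2*(10 - 3*s) + w*(-s^2 - 22*s - 152) + 192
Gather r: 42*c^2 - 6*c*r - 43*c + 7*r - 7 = 42*c^2 - 43*c + r*(7 - 6*c) - 7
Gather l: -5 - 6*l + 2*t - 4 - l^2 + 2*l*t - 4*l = -l^2 + l*(2*t - 10) + 2*t - 9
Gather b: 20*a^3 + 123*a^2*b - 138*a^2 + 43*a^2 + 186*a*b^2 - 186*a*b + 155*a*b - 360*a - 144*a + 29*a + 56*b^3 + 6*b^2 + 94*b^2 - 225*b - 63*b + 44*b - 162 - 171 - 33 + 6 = 20*a^3 - 95*a^2 - 475*a + 56*b^3 + b^2*(186*a + 100) + b*(123*a^2 - 31*a - 244) - 360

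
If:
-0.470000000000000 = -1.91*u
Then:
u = 0.25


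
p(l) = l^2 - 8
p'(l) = 2*l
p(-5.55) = 22.80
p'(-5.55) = -11.10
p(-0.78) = -7.39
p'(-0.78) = -1.56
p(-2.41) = -2.19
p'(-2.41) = -4.82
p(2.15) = -3.38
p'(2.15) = 4.30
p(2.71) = -0.66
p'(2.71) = 5.42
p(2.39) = -2.29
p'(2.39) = 4.78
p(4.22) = 9.81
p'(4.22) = 8.44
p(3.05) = 1.30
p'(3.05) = 6.10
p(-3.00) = 1.00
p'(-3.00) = -6.00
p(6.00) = 28.00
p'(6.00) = 12.00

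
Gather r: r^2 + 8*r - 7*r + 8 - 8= r^2 + r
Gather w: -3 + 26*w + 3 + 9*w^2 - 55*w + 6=9*w^2 - 29*w + 6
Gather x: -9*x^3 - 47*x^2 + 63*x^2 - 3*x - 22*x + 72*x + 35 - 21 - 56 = -9*x^3 + 16*x^2 + 47*x - 42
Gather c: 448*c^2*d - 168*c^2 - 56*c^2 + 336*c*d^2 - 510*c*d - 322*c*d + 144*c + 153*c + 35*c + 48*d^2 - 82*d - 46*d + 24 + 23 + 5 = c^2*(448*d - 224) + c*(336*d^2 - 832*d + 332) + 48*d^2 - 128*d + 52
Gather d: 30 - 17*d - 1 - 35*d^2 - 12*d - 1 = -35*d^2 - 29*d + 28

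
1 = 1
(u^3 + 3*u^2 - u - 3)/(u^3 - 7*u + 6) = (u + 1)/(u - 2)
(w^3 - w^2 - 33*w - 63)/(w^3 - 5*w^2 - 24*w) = (w^2 - 4*w - 21)/(w*(w - 8))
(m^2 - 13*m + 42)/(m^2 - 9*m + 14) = (m - 6)/(m - 2)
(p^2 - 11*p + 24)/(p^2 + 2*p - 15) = (p - 8)/(p + 5)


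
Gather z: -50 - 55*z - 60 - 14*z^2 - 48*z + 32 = -14*z^2 - 103*z - 78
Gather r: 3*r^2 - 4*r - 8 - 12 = 3*r^2 - 4*r - 20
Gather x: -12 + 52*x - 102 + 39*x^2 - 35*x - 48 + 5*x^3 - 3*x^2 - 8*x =5*x^3 + 36*x^2 + 9*x - 162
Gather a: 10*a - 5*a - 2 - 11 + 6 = 5*a - 7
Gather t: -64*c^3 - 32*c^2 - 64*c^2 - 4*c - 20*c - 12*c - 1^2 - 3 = -64*c^3 - 96*c^2 - 36*c - 4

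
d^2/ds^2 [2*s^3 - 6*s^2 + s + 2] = 12*s - 12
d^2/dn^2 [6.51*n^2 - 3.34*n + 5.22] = 13.0200000000000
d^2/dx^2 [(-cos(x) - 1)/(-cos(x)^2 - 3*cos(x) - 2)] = (sin(x)^2 + 2*cos(x) + 1)/(cos(x) + 2)^3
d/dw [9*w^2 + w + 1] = 18*w + 1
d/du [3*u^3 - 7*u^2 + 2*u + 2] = 9*u^2 - 14*u + 2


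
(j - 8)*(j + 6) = j^2 - 2*j - 48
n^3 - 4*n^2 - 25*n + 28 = (n - 7)*(n - 1)*(n + 4)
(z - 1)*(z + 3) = z^2 + 2*z - 3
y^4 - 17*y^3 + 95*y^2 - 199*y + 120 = (y - 8)*(y - 5)*(y - 3)*(y - 1)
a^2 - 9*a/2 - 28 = (a - 8)*(a + 7/2)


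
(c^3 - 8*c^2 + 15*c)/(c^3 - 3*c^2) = (c - 5)/c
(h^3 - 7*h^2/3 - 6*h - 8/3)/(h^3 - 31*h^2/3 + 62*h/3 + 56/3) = (h + 1)/(h - 7)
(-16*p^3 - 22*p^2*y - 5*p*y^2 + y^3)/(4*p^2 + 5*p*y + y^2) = (-16*p^2 - 6*p*y + y^2)/(4*p + y)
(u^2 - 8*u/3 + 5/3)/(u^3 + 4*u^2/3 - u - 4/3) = (3*u - 5)/(3*u^2 + 7*u + 4)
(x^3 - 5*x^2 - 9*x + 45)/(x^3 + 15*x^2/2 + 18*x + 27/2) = 2*(x^2 - 8*x + 15)/(2*x^2 + 9*x + 9)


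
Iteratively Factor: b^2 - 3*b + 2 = (b - 1)*(b - 2)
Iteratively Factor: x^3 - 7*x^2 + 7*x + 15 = (x - 3)*(x^2 - 4*x - 5) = (x - 5)*(x - 3)*(x + 1)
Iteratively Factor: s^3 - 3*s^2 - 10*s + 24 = (s - 4)*(s^2 + s - 6) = (s - 4)*(s + 3)*(s - 2)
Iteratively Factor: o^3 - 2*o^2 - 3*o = (o - 3)*(o^2 + o) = (o - 3)*(o + 1)*(o)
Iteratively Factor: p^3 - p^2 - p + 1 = (p + 1)*(p^2 - 2*p + 1) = (p - 1)*(p + 1)*(p - 1)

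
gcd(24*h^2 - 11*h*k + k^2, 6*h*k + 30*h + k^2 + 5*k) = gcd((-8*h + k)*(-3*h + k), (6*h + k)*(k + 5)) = 1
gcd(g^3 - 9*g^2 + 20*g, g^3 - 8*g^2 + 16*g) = g^2 - 4*g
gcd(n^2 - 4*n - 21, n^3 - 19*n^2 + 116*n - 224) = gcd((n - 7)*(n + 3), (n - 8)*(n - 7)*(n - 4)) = n - 7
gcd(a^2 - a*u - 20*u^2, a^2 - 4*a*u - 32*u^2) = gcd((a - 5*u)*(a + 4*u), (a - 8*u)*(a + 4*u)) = a + 4*u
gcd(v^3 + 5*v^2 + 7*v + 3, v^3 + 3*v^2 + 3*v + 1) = v^2 + 2*v + 1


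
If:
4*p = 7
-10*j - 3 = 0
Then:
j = -3/10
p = 7/4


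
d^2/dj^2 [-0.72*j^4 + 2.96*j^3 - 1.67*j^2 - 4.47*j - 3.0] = -8.64*j^2 + 17.76*j - 3.34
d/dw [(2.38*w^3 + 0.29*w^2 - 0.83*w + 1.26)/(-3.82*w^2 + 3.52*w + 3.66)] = (-9.0916*w^4 + 16.7552*w^3 + 23.9826*w^2 + 11.7492*w - 7.473)/(14.5924*w^4 - 26.8928*w^3 - 15.572*w^2 + 25.7664*w + 13.3956)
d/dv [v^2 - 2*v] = 2*v - 2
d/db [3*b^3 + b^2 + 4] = b*(9*b + 2)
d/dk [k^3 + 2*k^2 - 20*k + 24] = 3*k^2 + 4*k - 20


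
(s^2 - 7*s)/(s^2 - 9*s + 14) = s/(s - 2)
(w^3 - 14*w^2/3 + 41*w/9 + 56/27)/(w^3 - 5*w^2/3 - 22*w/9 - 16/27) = (3*w - 7)/(3*w + 2)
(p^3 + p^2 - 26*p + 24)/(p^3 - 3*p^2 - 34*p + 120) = (p - 1)/(p - 5)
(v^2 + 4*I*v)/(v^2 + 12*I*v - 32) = v/(v + 8*I)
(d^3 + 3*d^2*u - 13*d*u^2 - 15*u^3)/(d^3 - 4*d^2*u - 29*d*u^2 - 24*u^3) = (-d^2 - 2*d*u + 15*u^2)/(-d^2 + 5*d*u + 24*u^2)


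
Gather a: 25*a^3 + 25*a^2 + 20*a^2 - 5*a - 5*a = 25*a^3 + 45*a^2 - 10*a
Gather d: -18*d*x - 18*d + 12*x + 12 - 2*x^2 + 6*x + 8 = d*(-18*x - 18) - 2*x^2 + 18*x + 20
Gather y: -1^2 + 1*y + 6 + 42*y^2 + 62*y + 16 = 42*y^2 + 63*y + 21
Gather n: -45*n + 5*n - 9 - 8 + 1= -40*n - 16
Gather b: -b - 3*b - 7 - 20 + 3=-4*b - 24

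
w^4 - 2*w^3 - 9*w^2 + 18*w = w*(w - 3)*(w - 2)*(w + 3)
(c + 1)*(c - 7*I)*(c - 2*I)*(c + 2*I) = c^4 + c^3 - 7*I*c^3 + 4*c^2 - 7*I*c^2 + 4*c - 28*I*c - 28*I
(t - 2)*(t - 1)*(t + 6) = t^3 + 3*t^2 - 16*t + 12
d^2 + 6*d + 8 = (d + 2)*(d + 4)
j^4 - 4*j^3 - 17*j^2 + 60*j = j*(j - 5)*(j - 3)*(j + 4)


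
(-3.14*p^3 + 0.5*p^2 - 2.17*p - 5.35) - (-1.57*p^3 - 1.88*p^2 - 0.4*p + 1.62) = -1.57*p^3 + 2.38*p^2 - 1.77*p - 6.97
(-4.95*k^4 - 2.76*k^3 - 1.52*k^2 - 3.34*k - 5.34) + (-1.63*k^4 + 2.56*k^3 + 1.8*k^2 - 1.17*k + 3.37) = -6.58*k^4 - 0.2*k^3 + 0.28*k^2 - 4.51*k - 1.97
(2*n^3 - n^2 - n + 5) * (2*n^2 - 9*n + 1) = 4*n^5 - 20*n^4 + 9*n^3 + 18*n^2 - 46*n + 5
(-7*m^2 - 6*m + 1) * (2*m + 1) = -14*m^3 - 19*m^2 - 4*m + 1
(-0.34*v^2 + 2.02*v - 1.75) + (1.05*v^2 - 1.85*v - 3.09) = 0.71*v^2 + 0.17*v - 4.84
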